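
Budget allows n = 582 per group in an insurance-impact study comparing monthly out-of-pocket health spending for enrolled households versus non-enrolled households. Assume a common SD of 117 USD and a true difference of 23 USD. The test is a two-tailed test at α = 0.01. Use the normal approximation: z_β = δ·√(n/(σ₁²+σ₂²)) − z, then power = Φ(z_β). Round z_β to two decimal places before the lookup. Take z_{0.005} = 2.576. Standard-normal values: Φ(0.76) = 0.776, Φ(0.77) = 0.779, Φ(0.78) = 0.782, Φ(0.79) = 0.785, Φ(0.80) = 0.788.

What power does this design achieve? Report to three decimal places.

z_β = δ·√(n/(σ₁²+σ₂²)) − z_{α/2}
    = 23 · √(582/27378) − 2.576
    = 23 · 0.14580 − 2.576
    = 3.3534 − 2.576 = 0.7774 → 0.78
Power = Φ(0.78) = 0.782.

Power ≈ 0.782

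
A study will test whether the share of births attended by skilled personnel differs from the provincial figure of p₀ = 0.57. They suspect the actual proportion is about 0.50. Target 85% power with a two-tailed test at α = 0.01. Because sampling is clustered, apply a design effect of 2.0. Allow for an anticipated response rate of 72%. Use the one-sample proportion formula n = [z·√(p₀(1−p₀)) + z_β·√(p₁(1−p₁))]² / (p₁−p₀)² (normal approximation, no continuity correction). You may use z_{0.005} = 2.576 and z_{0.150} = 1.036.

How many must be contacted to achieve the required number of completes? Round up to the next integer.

n = 1824

n = [z_{α/2}·√(p₀q₀) + z_β·√(p₁q₁)]² / (p₁ − p₀)²
  = [2.576·√(0.57·0.43) + 1.036·√(0.50·0.50)]² / (-0.07)²
  = [2.576·0.4951 + 1.036·0.5000]² / 0.0049
  = [1.7933]² / 0.0049
  = 656.32
Design effect: 2.0 × 656.32 = 1312.64.
Adjust for 72% response: 1312.64 / 0.72 = 1823.12.
Round up → n = 1824.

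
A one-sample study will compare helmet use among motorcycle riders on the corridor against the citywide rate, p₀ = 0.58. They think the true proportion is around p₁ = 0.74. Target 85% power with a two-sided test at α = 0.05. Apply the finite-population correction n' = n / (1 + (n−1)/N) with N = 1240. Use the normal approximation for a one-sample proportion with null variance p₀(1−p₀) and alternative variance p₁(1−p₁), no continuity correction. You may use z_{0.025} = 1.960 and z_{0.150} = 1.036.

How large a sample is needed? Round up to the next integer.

n = [z_{α/2}·√(p₀q₀) + z_β·√(p₁q₁)]² / (p₁ − p₀)²
  = [1.960·√(0.58·0.42) + 1.036·√(0.74·0.26)]² / (0.16)²
  = [1.960·0.4936 + 1.036·0.4386]² / 0.0256
  = [1.4218]² / 0.0256
  = 78.97
Finite-population correction (N = 1240): 78.97 / (1 + (78.97 − 1)/1240) = 74.29.
Round up → n = 75.

n = 75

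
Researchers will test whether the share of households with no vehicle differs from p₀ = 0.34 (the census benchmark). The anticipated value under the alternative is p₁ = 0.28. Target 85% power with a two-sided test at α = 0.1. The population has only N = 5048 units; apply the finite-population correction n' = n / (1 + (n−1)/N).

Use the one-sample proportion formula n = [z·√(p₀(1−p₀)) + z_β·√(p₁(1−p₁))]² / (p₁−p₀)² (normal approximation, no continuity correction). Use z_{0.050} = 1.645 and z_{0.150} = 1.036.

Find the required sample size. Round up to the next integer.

n = 397

n = [z_{α/2}·√(p₀q₀) + z_β·√(p₁q₁)]² / (p₁ − p₀)²
  = [1.645·√(0.34·0.66) + 1.036·√(0.28·0.72)]² / (-0.06)²
  = [1.645·0.4737 + 1.036·0.4490]² / 0.0036
  = [1.2444]² / 0.0036
  = 430.16
Finite-population correction (N = 5048): 430.16 / (1 + (430.16 − 1)/5048) = 396.45.
Round up → n = 397.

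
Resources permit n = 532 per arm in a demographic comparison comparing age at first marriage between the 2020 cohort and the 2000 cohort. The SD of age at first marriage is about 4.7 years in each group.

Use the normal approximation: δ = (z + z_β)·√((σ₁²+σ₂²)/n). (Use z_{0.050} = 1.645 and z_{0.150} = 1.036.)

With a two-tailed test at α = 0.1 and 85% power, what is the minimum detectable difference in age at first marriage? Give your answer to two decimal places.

δ = (z_{α/2} + z_β) · √((σ₁²+σ₂²)/n)
  = (1.645 + 1.036) · √(44.18/532)
  = 2.681 · √0.08305
  = 2.681 · 0.2882
  = 0.7726

Minimum detectable difference ≈ 0.77 years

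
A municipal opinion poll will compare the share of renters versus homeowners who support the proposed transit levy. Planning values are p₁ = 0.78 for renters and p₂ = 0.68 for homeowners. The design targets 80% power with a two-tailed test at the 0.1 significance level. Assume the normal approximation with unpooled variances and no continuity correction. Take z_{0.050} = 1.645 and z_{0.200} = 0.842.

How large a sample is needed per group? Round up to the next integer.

n = 241 per group

n = (z_{α/2} + z_β)² · [p₁(1−p₁) + p₂(1−p₂)] / (p₁ − p₂)²
  = (1.645 + 0.842)² · (0.78·0.22 + 0.68·0.32) / (0.10)²
  = (2.487)² · (0.1716 + 0.2176) / 0.0100
  = 6.1852 · 0.3892 / 0.0100
  = 240.73
Round up → n = 241 per group.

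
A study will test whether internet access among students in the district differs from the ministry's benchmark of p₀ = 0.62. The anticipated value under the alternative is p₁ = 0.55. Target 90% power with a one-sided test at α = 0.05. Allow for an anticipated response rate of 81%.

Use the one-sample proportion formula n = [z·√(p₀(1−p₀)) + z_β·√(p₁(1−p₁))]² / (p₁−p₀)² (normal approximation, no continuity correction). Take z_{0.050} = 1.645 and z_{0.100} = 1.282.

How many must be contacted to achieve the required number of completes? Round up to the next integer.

n = 520

n = [z_α·√(p₀q₀) + z_β·√(p₁q₁)]² / (p₁ − p₀)²
  = [1.645·√(0.62·0.38) + 1.282·√(0.55·0.45)]² / (-0.07)²
  = [1.645·0.4854 + 1.282·0.4975]² / 0.0049
  = [1.4362]² / 0.0049
  = 420.98
Adjust for 81% response: 420.98 / 0.81 = 519.73.
Round up → n = 520.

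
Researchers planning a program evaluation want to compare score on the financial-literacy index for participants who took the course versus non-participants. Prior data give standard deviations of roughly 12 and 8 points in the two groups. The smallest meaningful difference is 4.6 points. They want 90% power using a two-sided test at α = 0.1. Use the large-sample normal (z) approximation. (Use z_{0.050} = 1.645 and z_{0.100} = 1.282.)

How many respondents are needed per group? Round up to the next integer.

n = 85 per group

n = (z_{α/2} + z_β)² · (σ₁² + σ₂²) / δ²
  = (1.645 + 1.282)² · (12² + 8² = 208) / 4.6²
  = 8.5673 · 208 / 21.16
  = 84.22
Round up → n = 85 per group.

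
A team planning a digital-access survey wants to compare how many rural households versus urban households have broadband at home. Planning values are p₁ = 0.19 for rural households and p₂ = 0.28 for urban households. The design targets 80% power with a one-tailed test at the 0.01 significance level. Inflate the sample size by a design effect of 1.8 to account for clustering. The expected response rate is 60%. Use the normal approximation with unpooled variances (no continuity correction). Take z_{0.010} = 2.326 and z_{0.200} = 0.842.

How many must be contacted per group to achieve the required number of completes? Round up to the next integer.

n = 1322 per group

n = (z_α + z_β)² · [p₁(1−p₁) + p₂(1−p₂)] / (p₁ − p₂)²
  = (2.326 + 0.842)² · (0.19·0.81 + 0.28·0.72) / (-0.09)²
  = (3.168)² · (0.1539 + 0.2016) / 0.0081
  = 10.0362 · 0.3555 / 0.0081
  = 440.48
Design effect: 1.8 × 440.48 = 792.86.
Adjust for 60% response: 792.86 / 0.60 = 1321.44.
Round up → n = 1322 per group.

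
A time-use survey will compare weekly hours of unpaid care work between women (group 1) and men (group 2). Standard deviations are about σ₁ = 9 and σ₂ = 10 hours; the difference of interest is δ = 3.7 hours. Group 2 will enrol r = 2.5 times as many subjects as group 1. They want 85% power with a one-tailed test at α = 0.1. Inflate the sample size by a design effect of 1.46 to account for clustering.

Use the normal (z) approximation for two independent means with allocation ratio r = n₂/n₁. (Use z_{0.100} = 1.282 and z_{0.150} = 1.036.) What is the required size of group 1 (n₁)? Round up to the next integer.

n₁ = (z_α + z_β)² · (σ₁² + σ₂²/r) / δ²
   = (1.282 + 1.036)² · (9² + 10²/2.5) / 3.7²
   = 5.3731 · (81 + 40) / 13.69
   = 5.3731 · 121 / 13.69
   = 47.49
Design effect: 1.46 × 47.49 = 69.34.
Round up → n₁ = 70; n₂ = r·n₁ = 2.5 × 70 = 175.

n₁ = 70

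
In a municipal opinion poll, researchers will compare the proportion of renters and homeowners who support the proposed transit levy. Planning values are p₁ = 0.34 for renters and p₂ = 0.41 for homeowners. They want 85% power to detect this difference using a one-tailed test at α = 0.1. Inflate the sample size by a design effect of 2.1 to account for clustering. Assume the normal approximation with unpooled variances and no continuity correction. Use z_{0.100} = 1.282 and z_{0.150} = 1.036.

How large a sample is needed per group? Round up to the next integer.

n = 1074 per group

n = (z_α + z_β)² · [p₁(1−p₁) + p₂(1−p₂)] / (p₁ − p₂)²
  = (1.282 + 1.036)² · (0.34·0.66 + 0.41·0.59) / (-0.07)²
  = (2.318)² · (0.2244 + 0.2419) / 0.0049
  = 5.3731 · 0.4663 / 0.0049
  = 511.32
Design effect: 2.1 × 511.32 = 1073.78.
Round up → n = 1074 per group.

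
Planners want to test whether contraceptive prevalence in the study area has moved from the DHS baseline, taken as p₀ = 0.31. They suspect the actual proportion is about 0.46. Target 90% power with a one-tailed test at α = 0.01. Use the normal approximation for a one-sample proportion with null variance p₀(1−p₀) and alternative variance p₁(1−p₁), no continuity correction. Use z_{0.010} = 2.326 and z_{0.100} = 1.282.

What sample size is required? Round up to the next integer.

n = 131

n = [z_α·√(p₀q₀) + z_β·√(p₁q₁)]² / (p₁ − p₀)²
  = [2.326·√(0.31·0.69) + 1.282·√(0.46·0.54)]² / (0.15)²
  = [2.326·0.4625 + 1.282·0.4984]² / 0.0225
  = [1.7147]² / 0.0225
  = 130.68
Round up → n = 131.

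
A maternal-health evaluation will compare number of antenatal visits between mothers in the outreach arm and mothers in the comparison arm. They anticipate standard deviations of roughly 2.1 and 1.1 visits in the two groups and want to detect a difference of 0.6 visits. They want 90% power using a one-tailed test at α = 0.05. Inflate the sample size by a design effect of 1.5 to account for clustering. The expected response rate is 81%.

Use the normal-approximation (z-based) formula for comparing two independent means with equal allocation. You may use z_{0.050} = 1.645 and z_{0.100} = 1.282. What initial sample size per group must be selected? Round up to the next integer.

n = (z_α + z_β)² · (σ₁² + σ₂²) / δ²
  = (1.645 + 1.282)² · (2.1² + 1.1² = 5.62) / 0.6²
  = 8.5673 · 5.62 / 0.36
  = 133.75
Design effect: 1.5 × 133.75 = 200.62.
Adjust for 81% response: 200.62 / 0.81 = 247.68.
Round up → n = 248 per group.

n = 248 per group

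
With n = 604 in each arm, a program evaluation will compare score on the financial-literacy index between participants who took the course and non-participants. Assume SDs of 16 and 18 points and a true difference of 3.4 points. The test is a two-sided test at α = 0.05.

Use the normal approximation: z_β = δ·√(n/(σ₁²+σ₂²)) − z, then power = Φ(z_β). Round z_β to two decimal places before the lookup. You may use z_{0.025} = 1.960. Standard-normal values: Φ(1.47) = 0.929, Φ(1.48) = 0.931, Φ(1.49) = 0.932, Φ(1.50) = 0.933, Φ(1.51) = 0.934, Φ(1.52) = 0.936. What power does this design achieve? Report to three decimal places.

Power ≈ 0.934

z_β = δ·√(n/(σ₁²+σ₂²)) − z_{α/2}
    = 3.4 · √(604/580) − 1.960
    = 3.4 · 1.02048 − 1.960
    = 3.4696 − 1.960 = 1.5096 → 1.51
Power = Φ(1.51) = 0.934.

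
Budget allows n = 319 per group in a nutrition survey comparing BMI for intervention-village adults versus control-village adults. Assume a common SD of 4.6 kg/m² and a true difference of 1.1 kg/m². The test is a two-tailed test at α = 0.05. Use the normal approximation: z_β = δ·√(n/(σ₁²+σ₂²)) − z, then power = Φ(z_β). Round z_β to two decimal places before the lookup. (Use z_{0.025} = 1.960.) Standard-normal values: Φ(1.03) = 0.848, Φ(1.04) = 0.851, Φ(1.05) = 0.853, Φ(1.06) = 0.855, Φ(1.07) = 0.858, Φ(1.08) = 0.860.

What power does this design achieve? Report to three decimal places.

Power ≈ 0.855

z_β = δ·√(n/(σ₁²+σ₂²)) − z_{α/2}
    = 1.1 · √(319/42.32) − 1.960
    = 1.1 · 2.74551 − 1.960
    = 3.0201 − 1.960 = 1.0601 → 1.06
Power = Φ(1.06) = 0.855.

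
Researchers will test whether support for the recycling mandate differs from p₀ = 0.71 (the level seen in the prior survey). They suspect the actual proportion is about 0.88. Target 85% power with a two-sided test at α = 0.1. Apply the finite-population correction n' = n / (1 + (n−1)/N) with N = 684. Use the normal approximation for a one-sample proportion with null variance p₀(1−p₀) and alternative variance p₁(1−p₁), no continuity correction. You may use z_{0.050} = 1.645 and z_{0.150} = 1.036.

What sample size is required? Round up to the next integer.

n = 39

n = [z_{α/2}·√(p₀q₀) + z_β·√(p₁q₁)]² / (p₁ − p₀)²
  = [1.645·√(0.71·0.29) + 1.036·√(0.88·0.12)]² / (0.17)²
  = [1.645·0.4538 + 1.036·0.3250]² / 0.0289
  = [1.0831]² / 0.0289
  = 40.59
Finite-population correction (N = 684): 40.59 / (1 + (40.59 − 1)/684) = 38.37.
Round up → n = 39.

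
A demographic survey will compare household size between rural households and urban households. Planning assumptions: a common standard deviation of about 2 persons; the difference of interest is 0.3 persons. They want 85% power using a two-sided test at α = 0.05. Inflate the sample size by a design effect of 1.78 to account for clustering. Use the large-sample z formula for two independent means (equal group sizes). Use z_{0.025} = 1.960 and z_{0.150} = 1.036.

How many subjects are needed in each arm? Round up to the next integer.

n = 1421 per group

n = (z_{α/2} + z_β)² · (σ₁² + σ₂²) / δ²
  = (1.960 + 1.036)² · (2·2² = 8) / 0.3²
  = 8.9760 · 8 / 0.09
  = 797.87
Design effect: 1.78 × 797.87 = 1420.21.
Round up → n = 1421 per group.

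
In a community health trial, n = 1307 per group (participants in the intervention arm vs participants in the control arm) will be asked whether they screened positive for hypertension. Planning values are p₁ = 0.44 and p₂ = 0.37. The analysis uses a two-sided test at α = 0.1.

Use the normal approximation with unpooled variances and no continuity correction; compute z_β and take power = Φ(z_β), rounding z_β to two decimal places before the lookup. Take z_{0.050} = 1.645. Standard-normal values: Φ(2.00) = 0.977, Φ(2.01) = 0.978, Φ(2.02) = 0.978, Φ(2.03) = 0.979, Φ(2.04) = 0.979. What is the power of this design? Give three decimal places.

z_β = |p₁−p₂|·√(n/[p₁q₁+p₂q₂]) − z_{α/2}
    = 0.07 · √(1307/0.4795) − 1.645
    = 0.07 · 52.2088 − 1.645
    = 3.6546 − 1.645 = 2.0096 → 2.01
Power = Φ(2.01) = 0.978.

Power ≈ 0.978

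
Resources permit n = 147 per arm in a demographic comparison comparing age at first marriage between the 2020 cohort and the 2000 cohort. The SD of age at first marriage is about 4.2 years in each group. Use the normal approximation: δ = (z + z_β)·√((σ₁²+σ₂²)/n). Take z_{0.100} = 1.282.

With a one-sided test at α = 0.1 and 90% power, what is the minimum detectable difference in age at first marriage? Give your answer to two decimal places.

Minimum detectable difference ≈ 1.26 years

δ = (z_α + z_β) · √((σ₁²+σ₂²)/n)
  = (1.282 + 1.282) · √(35.28/147)
  = 2.564 · √0.24
  = 2.564 · 0.4899
  = 1.2561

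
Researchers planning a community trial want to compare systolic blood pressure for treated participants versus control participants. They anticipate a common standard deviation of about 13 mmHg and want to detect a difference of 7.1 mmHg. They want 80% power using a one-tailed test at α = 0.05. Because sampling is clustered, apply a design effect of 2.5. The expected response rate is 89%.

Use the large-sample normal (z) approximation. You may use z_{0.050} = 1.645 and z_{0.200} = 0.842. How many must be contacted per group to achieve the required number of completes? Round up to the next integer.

n = (z_α + z_β)² · (σ₁² + σ₂²) / δ²
  = (1.645 + 0.842)² · (2·13² = 338) / 7.1²
  = 6.1852 · 338 / 50.41
  = 41.47
Design effect: 2.5 × 41.47 = 103.68.
Adjust for 89% response: 103.68 / 0.89 = 116.49.
Round up → n = 117 per group.

n = 117 per group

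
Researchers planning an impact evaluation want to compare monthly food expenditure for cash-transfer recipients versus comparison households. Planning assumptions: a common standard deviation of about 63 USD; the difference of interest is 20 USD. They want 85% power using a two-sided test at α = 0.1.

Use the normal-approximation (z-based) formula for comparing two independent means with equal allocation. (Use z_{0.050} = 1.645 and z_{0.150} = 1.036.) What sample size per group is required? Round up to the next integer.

n = 143 per group

n = (z_{α/2} + z_β)² · (σ₁² + σ₂²) / δ²
  = (1.645 + 1.036)² · (2·63² = 7938) / 20²
  = 7.1878 · 7938 / 400
  = 142.64
Round up → n = 143 per group.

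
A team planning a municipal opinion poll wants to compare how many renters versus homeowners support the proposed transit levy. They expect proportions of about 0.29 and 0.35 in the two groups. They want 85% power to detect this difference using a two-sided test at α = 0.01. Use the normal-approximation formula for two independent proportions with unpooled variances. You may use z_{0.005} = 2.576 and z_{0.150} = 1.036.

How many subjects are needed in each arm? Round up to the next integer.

n = 1571 per group

n = (z_{α/2} + z_β)² · [p₁(1−p₁) + p₂(1−p₂)] / (p₁ − p₂)²
  = (2.576 + 1.036)² · (0.29·0.71 + 0.35·0.65) / (-0.06)²
  = (3.612)² · (0.2059 + 0.2275) / 0.0036
  = 13.0465 · 0.4334 / 0.0036
  = 1570.66
Round up → n = 1571 per group.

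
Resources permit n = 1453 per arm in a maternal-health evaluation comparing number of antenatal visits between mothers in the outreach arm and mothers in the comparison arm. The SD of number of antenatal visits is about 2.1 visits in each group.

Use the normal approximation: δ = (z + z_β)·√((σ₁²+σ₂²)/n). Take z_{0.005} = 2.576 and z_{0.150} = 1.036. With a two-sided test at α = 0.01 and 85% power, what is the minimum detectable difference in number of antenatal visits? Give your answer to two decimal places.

δ = (z_{α/2} + z_β) · √((σ₁²+σ₂²)/n)
  = (2.576 + 1.036) · √(8.82/1453)
  = 3.612 · √0.00607
  = 3.612 · 0.0779
  = 0.2814

Minimum detectable difference ≈ 0.28 visits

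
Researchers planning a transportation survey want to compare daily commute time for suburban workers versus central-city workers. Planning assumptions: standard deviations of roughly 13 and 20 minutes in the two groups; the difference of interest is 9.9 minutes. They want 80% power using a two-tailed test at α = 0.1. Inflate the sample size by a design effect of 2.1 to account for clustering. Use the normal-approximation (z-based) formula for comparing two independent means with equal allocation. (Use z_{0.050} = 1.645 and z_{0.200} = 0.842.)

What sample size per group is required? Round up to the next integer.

n = 76 per group

n = (z_{α/2} + z_β)² · (σ₁² + σ₂²) / δ²
  = (1.645 + 0.842)² · (13² + 20² = 569) / 9.9²
  = 6.1852 · 569 / 98.01
  = 35.91
Design effect: 2.1 × 35.91 = 75.41.
Round up → n = 76 per group.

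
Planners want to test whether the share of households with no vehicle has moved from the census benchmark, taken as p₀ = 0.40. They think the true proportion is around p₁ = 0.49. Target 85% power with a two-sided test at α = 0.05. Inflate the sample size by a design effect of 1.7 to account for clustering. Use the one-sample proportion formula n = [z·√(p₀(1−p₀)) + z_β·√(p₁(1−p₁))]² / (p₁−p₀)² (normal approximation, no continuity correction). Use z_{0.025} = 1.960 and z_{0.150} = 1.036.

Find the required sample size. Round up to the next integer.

n = 459

n = [z_{α/2}·√(p₀q₀) + z_β·√(p₁q₁)]² / (p₁ − p₀)²
  = [1.960·√(0.40·0.60) + 1.036·√(0.49·0.51)]² / (0.09)²
  = [1.960·0.4899 + 1.036·0.4999]² / 0.0081
  = [1.4781]² / 0.0081
  = 269.72
Design effect: 1.7 × 269.72 = 458.53.
Round up → n = 459.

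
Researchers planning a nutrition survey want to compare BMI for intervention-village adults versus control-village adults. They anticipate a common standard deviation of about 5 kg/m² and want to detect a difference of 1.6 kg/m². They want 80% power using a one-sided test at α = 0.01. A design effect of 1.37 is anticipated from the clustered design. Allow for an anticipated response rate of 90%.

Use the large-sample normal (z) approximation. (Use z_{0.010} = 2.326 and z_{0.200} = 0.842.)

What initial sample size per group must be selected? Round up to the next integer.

n = (z_α + z_β)² · (σ₁² + σ₂²) / δ²
  = (2.326 + 0.842)² · (2·5² = 50) / 1.6²
  = 10.0362 · 50 / 2.56
  = 196.02
Design effect: 1.37 × 196.02 = 268.55.
Adjust for 90% response: 268.55 / 0.90 = 298.39.
Round up → n = 299 per group.

n = 299 per group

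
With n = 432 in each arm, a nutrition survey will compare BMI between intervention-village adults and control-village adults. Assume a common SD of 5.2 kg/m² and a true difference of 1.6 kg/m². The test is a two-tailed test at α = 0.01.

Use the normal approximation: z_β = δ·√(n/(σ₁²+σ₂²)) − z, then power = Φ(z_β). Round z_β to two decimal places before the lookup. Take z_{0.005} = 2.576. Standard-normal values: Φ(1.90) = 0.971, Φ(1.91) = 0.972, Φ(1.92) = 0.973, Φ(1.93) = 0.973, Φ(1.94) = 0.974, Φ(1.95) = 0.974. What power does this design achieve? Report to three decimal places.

Power ≈ 0.974

z_β = δ·√(n/(σ₁²+σ₂²)) − z_{α/2}
    = 1.6 · √(432/54.08) − 2.576
    = 1.6 · 2.82633 − 2.576
    = 4.5221 − 2.576 = 1.9461 → 1.95
Power = Φ(1.95) = 0.974.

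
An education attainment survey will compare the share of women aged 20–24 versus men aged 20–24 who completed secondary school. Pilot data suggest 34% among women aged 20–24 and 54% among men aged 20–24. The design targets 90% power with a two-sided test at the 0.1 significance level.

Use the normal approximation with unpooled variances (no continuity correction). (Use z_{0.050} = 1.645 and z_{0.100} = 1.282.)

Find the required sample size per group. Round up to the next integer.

n = (z_{α/2} + z_β)² · [p₁(1−p₁) + p₂(1−p₂)] / (p₁ − p₂)²
  = (1.645 + 1.282)² · (0.34·0.66 + 0.54·0.46) / (-0.20)²
  = (2.927)² · (0.2244 + 0.2484) / 0.0400
  = 8.5673 · 0.4728 / 0.0400
  = 101.27
Round up → n = 102 per group.

n = 102 per group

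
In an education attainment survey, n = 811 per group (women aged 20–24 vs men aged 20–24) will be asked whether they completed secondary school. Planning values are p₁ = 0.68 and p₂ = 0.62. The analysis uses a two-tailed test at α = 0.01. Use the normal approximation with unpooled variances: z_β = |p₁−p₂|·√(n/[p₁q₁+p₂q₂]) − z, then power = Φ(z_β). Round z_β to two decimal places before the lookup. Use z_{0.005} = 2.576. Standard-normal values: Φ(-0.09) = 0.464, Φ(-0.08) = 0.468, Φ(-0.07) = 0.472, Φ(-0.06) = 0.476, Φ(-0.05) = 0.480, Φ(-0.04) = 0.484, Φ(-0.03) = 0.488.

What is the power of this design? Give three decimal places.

z_β = |p₁−p₂|·√(n/[p₁q₁+p₂q₂]) − z_{α/2}
    = 0.06 · √(811/0.4532) − 2.576
    = 0.06 · 42.3024 − 2.576
    = 2.5381 − 2.576 = -0.0379 → -0.04
Power = Φ(-0.04) = 0.484.

Power ≈ 0.484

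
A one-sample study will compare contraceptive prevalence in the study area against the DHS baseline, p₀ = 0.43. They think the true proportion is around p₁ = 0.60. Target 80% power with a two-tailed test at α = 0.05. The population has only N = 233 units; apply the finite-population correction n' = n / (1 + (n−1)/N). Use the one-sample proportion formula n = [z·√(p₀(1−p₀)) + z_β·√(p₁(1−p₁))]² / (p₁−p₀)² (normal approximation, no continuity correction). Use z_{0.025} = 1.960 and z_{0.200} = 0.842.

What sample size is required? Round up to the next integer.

n = 52

n = [z_{α/2}·√(p₀q₀) + z_β·√(p₁q₁)]² / (p₁ − p₀)²
  = [1.960·√(0.43·0.57) + 0.842·√(0.60·0.40)]² / (0.17)²
  = [1.960·0.4951 + 0.842·0.4899]² / 0.0289
  = [1.3828]² / 0.0289
  = 66.17
Finite-population correction (N = 233): 66.17 / (1 + (66.17 − 1)/233) = 51.71.
Round up → n = 52.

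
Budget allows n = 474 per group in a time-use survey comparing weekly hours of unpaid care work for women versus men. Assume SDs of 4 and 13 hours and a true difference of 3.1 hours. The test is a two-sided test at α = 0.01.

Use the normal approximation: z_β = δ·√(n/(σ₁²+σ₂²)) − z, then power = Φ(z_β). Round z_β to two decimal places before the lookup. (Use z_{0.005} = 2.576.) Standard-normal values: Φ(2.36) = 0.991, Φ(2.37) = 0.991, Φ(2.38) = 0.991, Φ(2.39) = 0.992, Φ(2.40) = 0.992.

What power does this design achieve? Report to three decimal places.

z_β = δ·√(n/(σ₁²+σ₂²)) − z_{α/2}
    = 3.1 · √(474/185) − 2.576
    = 3.1 · 1.60068 − 2.576
    = 4.9621 − 2.576 = 2.3861 → 2.39
Power = Φ(2.39) = 0.992.

Power ≈ 0.992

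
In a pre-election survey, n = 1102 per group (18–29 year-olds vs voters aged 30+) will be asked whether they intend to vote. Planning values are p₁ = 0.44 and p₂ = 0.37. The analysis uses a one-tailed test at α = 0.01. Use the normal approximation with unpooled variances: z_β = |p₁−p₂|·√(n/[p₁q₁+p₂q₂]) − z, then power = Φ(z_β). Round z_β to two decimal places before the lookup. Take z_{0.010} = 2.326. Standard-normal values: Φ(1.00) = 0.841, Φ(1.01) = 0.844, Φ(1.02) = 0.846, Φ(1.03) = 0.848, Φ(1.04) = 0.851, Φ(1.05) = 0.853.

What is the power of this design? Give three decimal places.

z_β = |p₁−p₂|·√(n/[p₁q₁+p₂q₂]) − z_α
    = 0.07 · √(1102/0.4795) − 2.326
    = 0.07 · 47.9398 − 2.326
    = 3.3558 − 2.326 = 1.0298 → 1.03
Power = Φ(1.03) = 0.848.

Power ≈ 0.848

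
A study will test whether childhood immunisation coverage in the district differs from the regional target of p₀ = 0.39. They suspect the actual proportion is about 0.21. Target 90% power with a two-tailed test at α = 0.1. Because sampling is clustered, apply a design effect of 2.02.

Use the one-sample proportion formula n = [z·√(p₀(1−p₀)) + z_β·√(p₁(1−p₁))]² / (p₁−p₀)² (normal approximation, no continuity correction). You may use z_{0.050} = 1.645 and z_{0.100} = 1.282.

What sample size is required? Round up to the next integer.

n = 110

n = [z_{α/2}·√(p₀q₀) + z_β·√(p₁q₁)]² / (p₁ − p₀)²
  = [1.645·√(0.39·0.61) + 1.282·√(0.21·0.79)]² / (-0.18)²
  = [1.645·0.4877 + 1.282·0.4073]² / 0.0324
  = [1.3245]² / 0.0324
  = 54.15
Design effect: 2.02 × 54.15 = 109.38.
Round up → n = 110.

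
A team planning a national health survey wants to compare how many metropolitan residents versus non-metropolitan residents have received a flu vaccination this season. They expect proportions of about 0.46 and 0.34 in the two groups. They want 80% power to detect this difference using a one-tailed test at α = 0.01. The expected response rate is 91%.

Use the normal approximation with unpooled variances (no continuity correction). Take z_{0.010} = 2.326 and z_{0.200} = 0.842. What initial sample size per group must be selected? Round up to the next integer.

n = (z_α + z_β)² · [p₁(1−p₁) + p₂(1−p₂)] / (p₁ − p₂)²
  = (2.326 + 0.842)² · (0.46·0.54 + 0.34·0.66) / (0.12)²
  = (3.168)² · (0.2484 + 0.2244) / 0.0144
  = 10.0362 · 0.4728 / 0.0144
  = 329.52
Adjust for 91% response: 329.52 / 0.91 = 362.11.
Round up → n = 363 per group.

n = 363 per group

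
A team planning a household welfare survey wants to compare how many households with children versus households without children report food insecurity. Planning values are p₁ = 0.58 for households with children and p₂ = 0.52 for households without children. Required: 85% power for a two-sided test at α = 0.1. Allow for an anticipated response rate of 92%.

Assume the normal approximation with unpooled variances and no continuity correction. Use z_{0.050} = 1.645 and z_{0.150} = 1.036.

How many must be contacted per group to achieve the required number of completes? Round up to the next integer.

n = 1071 per group

n = (z_{α/2} + z_β)² · [p₁(1−p₁) + p₂(1−p₂)] / (p₁ − p₂)²
  = (1.645 + 1.036)² · (0.58·0.42 + 0.52·0.48) / (0.06)²
  = (2.681)² · (0.2436 + 0.2496) / 0.0036
  = 7.1878 · 0.4932 / 0.0036
  = 984.72
Adjust for 92% response: 984.72 / 0.92 = 1070.35.
Round up → n = 1071 per group.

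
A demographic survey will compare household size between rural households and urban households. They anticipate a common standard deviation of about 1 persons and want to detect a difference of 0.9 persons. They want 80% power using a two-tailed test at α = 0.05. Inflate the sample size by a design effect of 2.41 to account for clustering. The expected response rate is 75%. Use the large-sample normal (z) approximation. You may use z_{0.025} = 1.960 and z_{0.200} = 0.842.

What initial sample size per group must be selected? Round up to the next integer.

n = (z_{α/2} + z_β)² · (σ₁² + σ₂²) / δ²
  = (1.960 + 0.842)² · (2·1² = 2) / 0.9²
  = 7.8512 · 2 / 0.81
  = 19.39
Design effect: 2.41 × 19.39 = 46.72.
Adjust for 75% response: 46.72 / 0.75 = 62.29.
Round up → n = 63 per group.

n = 63 per group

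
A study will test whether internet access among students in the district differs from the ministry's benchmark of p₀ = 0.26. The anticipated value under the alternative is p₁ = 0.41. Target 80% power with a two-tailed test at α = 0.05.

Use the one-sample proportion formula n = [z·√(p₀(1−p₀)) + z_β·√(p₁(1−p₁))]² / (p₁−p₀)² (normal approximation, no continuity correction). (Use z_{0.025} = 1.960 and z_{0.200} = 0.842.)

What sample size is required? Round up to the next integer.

n = [z_{α/2}·√(p₀q₀) + z_β·√(p₁q₁)]² / (p₁ − p₀)²
  = [1.960·√(0.26·0.74) + 0.842·√(0.41·0.59)]² / (0.15)²
  = [1.960·0.4386 + 0.842·0.4918]² / 0.0225
  = [1.2738]² / 0.0225
  = 72.12
Round up → n = 73.

n = 73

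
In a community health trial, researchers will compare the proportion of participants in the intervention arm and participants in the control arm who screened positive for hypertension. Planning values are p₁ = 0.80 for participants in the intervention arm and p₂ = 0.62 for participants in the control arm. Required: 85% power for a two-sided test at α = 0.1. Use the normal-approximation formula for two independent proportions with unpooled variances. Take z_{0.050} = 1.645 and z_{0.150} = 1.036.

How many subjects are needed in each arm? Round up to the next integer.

n = (z_{α/2} + z_β)² · [p₁(1−p₁) + p₂(1−p₂)] / (p₁ − p₂)²
  = (1.645 + 1.036)² · (0.80·0.20 + 0.62·0.38) / (0.18)²
  = (2.681)² · (0.1600 + 0.2356) / 0.0324
  = 7.1878 · 0.3956 / 0.0324
  = 87.76
Round up → n = 88 per group.

n = 88 per group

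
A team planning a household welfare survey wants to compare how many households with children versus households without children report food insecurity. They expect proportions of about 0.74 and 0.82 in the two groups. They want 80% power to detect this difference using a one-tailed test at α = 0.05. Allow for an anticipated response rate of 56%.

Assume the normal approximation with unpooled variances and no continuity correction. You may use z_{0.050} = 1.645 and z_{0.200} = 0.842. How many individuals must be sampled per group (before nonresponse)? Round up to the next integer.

n = (z_α + z_β)² · [p₁(1−p₁) + p₂(1−p₂)] / (p₁ − p₂)²
  = (1.645 + 0.842)² · (0.74·0.26 + 0.82·0.18) / (-0.08)²
  = (2.487)² · (0.1924 + 0.1476) / 0.0064
  = 6.1852 · 0.3400 / 0.0064
  = 328.59
Adjust for 56% response: 328.59 / 0.56 = 586.76.
Round up → n = 587 per group.

n = 587 per group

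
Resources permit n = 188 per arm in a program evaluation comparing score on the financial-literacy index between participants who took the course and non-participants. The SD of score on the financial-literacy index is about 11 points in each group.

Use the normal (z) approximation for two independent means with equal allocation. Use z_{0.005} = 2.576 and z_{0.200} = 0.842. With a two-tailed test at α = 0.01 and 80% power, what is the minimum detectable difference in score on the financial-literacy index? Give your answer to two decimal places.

Minimum detectable difference ≈ 3.88 points

δ = (z_{α/2} + z_β) · √((σ₁²+σ₂²)/n)
  = (2.576 + 0.842) · √(242/188)
  = 3.418 · √1.2872
  = 3.418 · 1.1346
  = 3.8779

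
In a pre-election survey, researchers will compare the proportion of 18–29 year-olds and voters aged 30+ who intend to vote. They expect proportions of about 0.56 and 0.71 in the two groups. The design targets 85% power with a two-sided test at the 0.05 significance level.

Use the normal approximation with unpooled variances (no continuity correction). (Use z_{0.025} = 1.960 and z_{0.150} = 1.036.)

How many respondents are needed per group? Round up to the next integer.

n = (z_{α/2} + z_β)² · [p₁(1−p₁) + p₂(1−p₂)] / (p₁ − p₂)²
  = (1.960 + 1.036)² · (0.56·0.44 + 0.71·0.29) / (-0.15)²
  = (2.996)² · (0.2464 + 0.2059) / 0.0225
  = 8.9760 · 0.4523 / 0.0225
  = 180.44
Round up → n = 181 per group.

n = 181 per group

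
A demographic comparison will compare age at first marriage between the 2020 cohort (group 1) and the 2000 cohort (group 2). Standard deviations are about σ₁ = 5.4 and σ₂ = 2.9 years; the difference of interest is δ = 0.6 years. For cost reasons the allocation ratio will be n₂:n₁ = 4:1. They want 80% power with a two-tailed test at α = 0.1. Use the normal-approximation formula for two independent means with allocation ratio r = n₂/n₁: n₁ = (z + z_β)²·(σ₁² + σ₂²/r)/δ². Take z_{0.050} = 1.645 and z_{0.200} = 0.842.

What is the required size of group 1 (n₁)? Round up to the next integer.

n₁ = 538

n₁ = (z_{α/2} + z_β)² · (σ₁² + σ₂²/r) / δ²
   = (1.645 + 0.842)² · (5.4² + 2.9²/4) / 0.6²
   = 6.1852 · (29.16 + 2.1025) / 0.36
   = 6.1852 · 31.2625 / 0.36
   = 537.12
Round up → n₁ = 538; n₂ = r·n₁ = 4 × 538 = 2152.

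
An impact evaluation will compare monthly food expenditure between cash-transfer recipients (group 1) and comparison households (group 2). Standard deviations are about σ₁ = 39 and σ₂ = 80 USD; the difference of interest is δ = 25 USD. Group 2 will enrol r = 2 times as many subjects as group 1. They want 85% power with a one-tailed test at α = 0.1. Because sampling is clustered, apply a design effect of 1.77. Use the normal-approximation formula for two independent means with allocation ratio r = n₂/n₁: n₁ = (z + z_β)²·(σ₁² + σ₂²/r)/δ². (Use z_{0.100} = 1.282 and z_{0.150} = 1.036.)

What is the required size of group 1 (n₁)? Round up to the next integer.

n₁ = 72

n₁ = (z_α + z_β)² · (σ₁² + σ₂²/r) / δ²
   = (1.282 + 1.036)² · (39² + 80²/2) / 25²
   = 5.3731 · (1521 + 3200) / 625
   = 5.3731 · 4721 / 625
   = 40.59
Design effect: 1.77 × 40.59 = 71.84.
Round up → n₁ = 72; n₂ = r·n₁ = 2 × 72 = 144.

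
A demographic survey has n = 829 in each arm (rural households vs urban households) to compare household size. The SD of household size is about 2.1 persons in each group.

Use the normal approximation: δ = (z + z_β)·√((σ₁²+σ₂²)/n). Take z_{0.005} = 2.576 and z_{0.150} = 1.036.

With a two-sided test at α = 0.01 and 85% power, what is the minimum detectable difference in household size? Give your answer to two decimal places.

Minimum detectable difference ≈ 0.37 persons

δ = (z_{α/2} + z_β) · √((σ₁²+σ₂²)/n)
  = (2.576 + 1.036) · √(8.82/829)
  = 3.612 · √0.01064
  = 3.612 · 0.1031
  = 0.3726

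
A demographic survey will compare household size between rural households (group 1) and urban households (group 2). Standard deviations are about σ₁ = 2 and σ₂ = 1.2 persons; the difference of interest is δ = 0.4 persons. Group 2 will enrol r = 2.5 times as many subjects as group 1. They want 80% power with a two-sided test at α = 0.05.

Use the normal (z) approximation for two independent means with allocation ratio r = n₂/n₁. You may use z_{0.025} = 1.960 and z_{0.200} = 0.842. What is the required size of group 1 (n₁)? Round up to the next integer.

n₁ = 225

n₁ = (z_{α/2} + z_β)² · (σ₁² + σ₂²/r) / δ²
   = (1.960 + 0.842)² · (2² + 1.2²/2.5) / 0.4²
   = 7.8512 · (4 + 0.576) / 0.16
   = 7.8512 · 4.576 / 0.16
   = 224.54
Round up → n₁ = 225; n₂ = r·n₁ = 2.5 × 225 = 563.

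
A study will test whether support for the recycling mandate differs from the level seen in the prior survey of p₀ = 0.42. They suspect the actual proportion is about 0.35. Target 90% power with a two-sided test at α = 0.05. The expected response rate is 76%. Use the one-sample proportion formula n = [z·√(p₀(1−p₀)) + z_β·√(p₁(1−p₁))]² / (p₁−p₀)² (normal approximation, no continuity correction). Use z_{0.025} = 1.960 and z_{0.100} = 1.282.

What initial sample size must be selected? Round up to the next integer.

n = 670

n = [z_{α/2}·√(p₀q₀) + z_β·√(p₁q₁)]² / (p₁ − p₀)²
  = [1.960·√(0.42·0.58) + 1.282·√(0.35·0.65)]² / (-0.07)²
  = [1.960·0.4936 + 1.282·0.4770]² / 0.0049
  = [1.5788]² / 0.0049
  = 508.73
Adjust for 76% response: 508.73 / 0.76 = 669.38.
Round up → n = 670.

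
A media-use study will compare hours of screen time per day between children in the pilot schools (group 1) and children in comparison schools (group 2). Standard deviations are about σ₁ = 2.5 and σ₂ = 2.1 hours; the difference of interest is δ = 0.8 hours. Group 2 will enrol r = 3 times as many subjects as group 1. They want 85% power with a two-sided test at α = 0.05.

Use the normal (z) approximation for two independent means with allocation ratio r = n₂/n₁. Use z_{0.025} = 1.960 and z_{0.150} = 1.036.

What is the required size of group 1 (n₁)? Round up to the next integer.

n₁ = (z_{α/2} + z_β)² · (σ₁² + σ₂²/r) / δ²
   = (1.960 + 1.036)² · (2.5² + 2.1²/3) / 0.8²
   = 8.9760 · (6.25 + 1.47) / 0.64
   = 8.9760 · 7.72 / 0.64
   = 108.27
Round up → n₁ = 109; n₂ = r·n₁ = 3 × 109 = 327.

n₁ = 109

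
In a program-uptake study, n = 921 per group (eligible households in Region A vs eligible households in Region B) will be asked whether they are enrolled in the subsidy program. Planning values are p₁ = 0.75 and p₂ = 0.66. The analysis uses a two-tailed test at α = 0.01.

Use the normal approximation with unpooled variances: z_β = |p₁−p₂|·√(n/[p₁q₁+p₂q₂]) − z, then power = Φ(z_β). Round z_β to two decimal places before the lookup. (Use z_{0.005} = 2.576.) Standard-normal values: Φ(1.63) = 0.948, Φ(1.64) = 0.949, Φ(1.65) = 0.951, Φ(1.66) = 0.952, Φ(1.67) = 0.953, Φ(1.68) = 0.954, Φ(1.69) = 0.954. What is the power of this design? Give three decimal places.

z_β = |p₁−p₂|·√(n/[p₁q₁+p₂q₂]) − z_{α/2}
    = 0.09 · √(921/0.4119) − 2.576
    = 0.09 · 47.2861 − 2.576
    = 4.2558 − 2.576 = 1.6798 → 1.68
Power = Φ(1.68) = 0.954.

Power ≈ 0.954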